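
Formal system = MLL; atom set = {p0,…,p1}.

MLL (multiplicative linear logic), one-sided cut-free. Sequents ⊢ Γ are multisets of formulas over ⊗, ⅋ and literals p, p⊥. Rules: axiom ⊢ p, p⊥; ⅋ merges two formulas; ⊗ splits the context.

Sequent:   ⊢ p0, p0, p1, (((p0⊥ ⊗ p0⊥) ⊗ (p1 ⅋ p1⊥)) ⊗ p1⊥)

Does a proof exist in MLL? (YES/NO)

Proof tree:
[⊗]  ⊢ p0, p0, p1, (((p0⊥ ⊗ p0⊥) ⊗ (p1 ⅋ p1⊥)) ⊗ p1⊥)
  [⊗]  ⊢ p0, p0, ((p0⊥ ⊗ p0⊥) ⊗ (p1 ⅋ p1⊥))
    [⊗]  ⊢ p0, p0, (p0⊥ ⊗ p0⊥)
      [Ax]  ⊢ p0, p0⊥
      [Ax]  ⊢ p0, p0⊥
    [⅋]  ⊢ (p1 ⅋ p1⊥)
      [Ax]  ⊢ p1, p1⊥
  [Ax]  ⊢ p1, p1⊥

Result: YES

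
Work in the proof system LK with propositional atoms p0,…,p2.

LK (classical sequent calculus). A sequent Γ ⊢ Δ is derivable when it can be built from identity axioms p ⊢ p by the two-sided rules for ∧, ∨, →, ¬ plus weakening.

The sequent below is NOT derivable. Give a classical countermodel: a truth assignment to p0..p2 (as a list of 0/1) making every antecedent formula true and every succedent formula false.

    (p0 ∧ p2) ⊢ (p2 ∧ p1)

Search for a countermodel by truth-table:
  v=000: Γ:[(p0 ∧ p2)=F] Δ:[(p2 ∧ p1)=F] refutes=False
  v=001: Γ:[(p0 ∧ p2)=F] Δ:[(p2 ∧ p1)=F] refutes=False
  v=010: Γ:[(p0 ∧ p2)=F] Δ:[(p2 ∧ p1)=F] refutes=False
  v=011: Γ:[(p0 ∧ p2)=F] Δ:[(p2 ∧ p1)=T] refutes=False
  v=100: Γ:[(p0 ∧ p2)=F] Δ:[(p2 ∧ p1)=F] refutes=False
  v=101: Γ:[(p0 ∧ p2)=T] Δ:[(p2 ∧ p1)=F] refutes=True  ← countermodel

Result: [1, 0, 1]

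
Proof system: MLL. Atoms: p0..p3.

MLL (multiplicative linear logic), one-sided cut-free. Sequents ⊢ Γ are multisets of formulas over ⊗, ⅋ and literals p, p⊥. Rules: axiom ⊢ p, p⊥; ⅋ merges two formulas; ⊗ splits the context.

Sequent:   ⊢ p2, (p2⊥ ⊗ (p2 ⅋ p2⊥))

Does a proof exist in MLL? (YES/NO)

Derivation trace:
[⊗]  ⊢ p2, (p2⊥ ⊗ (p2 ⅋ p2⊥))
  [Ax]  ⊢ p2, p2⊥
  [⅋]  ⊢ (p2 ⅋ p2⊥)
    [Ax]  ⊢ p2, p2⊥

Result: YES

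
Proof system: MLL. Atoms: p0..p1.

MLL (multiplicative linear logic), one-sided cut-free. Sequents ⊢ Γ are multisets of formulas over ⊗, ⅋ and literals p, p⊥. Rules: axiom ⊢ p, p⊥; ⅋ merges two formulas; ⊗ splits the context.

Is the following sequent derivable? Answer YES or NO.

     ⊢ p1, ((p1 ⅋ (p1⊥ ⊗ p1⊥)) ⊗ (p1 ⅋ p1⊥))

Derivation (root first):
[⊗]  ⊢ p1, ((p1 ⅋ (p1⊥ ⊗ p1⊥)) ⊗ (p1 ⅋ p1⊥))
  [⅋]  ⊢ p1, (p1 ⅋ (p1⊥ ⊗ p1⊥))
    [⊗]  ⊢ p1, p1, (p1⊥ ⊗ p1⊥)
      [Ax]  ⊢ p1, p1⊥
      [Ax]  ⊢ p1, p1⊥
  [⅋]  ⊢ (p1 ⅋ p1⊥)
    [Ax]  ⊢ p1, p1⊥

Result: YES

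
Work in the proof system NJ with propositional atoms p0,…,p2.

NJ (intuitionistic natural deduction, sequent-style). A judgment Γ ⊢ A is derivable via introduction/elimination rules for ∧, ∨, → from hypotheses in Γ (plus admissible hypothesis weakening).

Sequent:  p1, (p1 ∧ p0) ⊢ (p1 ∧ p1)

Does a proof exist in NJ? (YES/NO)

Proof tree:
[∧I] p1, (p1 ∧ p0) ⊢ (p1 ∧ p1)
  [Wk] p1, (p1 ∧ p0) ⊢ p1
    [Ax] p1 ⊢ p1
  [Wk] p1, (p1 ∧ p0) ⊢ p1
    [Ax] p1 ⊢ p1

Result: YES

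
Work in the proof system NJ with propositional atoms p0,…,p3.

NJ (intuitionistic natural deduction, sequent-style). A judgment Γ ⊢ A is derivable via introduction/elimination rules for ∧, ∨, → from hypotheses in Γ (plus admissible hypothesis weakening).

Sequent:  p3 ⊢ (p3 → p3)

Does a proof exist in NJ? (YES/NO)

Derivation (root first):
[Wk] p3 ⊢ (p3 → p3)
  [→I]  ⊢ (p3 → p3)
    [Ax] p3 ⊢ p3

Result: YES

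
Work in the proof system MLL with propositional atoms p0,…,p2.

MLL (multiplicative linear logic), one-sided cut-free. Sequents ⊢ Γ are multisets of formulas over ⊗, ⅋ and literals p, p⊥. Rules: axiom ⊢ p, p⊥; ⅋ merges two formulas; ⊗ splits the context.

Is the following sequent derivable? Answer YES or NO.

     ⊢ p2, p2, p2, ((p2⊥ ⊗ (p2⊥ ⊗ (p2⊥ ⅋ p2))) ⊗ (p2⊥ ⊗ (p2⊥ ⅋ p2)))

Proof tree:
[⊗]  ⊢ p2, p2, p2, ((p2⊥ ⊗ (p2⊥ ⊗ (p2⊥ ⅋ p2))) ⊗ (p2⊥ ⊗ (p2⊥ ⅋ p2)))
  [⊗]  ⊢ p2, p2, (p2⊥ ⊗ (p2⊥ ⊗ (p2⊥ ⅋ p2)))
    [Ax]  ⊢ p2, p2⊥
    [⊗]  ⊢ p2, (p2⊥ ⊗ (p2⊥ ⅋ p2))
      [Ax]  ⊢ p2, p2⊥
      [⅋]  ⊢ (p2⊥ ⅋ p2)
        [Ax]  ⊢ p2, p2⊥
  [⊗]  ⊢ p2, (p2⊥ ⊗ (p2⊥ ⅋ p2))
    [Ax]  ⊢ p2, p2⊥
    [⅋]  ⊢ (p2⊥ ⅋ p2)
      [Ax]  ⊢ p2, p2⊥

Result: YES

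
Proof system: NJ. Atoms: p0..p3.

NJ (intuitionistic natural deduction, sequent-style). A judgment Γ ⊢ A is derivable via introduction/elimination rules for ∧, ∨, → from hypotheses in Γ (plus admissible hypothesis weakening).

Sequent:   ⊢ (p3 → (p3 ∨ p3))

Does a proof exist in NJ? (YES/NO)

Derivation trace:
[→I]  ⊢ (p3 → (p3 ∨ p3))
  [∨I₁] p3 ⊢ (p3 ∨ p3)
    [Ax] p3 ⊢ p3

Result: YES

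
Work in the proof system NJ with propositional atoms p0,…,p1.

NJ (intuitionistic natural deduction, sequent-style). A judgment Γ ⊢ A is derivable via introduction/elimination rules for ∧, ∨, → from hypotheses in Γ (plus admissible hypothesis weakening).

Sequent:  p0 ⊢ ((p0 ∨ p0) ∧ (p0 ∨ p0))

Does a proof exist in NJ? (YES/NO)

Derivation trace:
[∧I] p0 ⊢ ((p0 ∨ p0) ∧ (p0 ∨ p0))
  [∨I₂] p0, p0 ⊢ (p0 ∨ p0)
    [Wk] p0, p0 ⊢ p0
      [Ax] p0 ⊢ p0
  [∨I₂] p0 ⊢ (p0 ∨ p0)
    [Ax] p0 ⊢ p0

Result: YES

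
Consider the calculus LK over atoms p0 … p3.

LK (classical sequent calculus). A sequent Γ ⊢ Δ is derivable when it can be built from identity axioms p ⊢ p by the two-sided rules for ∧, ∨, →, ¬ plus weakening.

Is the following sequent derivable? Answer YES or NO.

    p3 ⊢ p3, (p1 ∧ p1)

Derivation (root first):
[∧R] p3 ⊢ p3, (p1 ∧ p1)
  [WR] p3 ⊢ p3, p1
    [Ax] p3 ⊢ p3
  [WR] p3 ⊢ p3, p1
    [Ax] p3 ⊢ p3

Result: YES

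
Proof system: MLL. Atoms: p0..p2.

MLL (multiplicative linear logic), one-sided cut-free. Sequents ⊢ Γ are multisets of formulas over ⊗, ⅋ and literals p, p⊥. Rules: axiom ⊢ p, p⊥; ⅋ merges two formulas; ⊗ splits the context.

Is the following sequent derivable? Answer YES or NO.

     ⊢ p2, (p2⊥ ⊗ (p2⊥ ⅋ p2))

Derivation trace:
[⊗]  ⊢ p2, (p2⊥ ⊗ (p2⊥ ⅋ p2))
  [Ax]  ⊢ p2, p2⊥
  [⅋]  ⊢ (p2⊥ ⅋ p2)
    [Ax]  ⊢ p2, p2⊥

Result: YES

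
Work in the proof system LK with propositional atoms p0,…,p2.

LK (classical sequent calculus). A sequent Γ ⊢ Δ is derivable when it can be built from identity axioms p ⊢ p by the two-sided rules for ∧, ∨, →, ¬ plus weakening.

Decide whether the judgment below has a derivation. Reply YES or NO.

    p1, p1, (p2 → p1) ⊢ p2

Search for a countermodel by truth-table:
  v=000: Γ:[p1=F, p1=F, (p2 → p1)=T] Δ:[p2=F] refutes=False
  v=001: Γ:[p1=F, p1=F, (p2 → p1)=F] Δ:[p2=T] refutes=False
  v=010: Γ:[p1=T, p1=T, (p2 → p1)=T] Δ:[p2=F] refutes=True  ← countermodel

Result: NO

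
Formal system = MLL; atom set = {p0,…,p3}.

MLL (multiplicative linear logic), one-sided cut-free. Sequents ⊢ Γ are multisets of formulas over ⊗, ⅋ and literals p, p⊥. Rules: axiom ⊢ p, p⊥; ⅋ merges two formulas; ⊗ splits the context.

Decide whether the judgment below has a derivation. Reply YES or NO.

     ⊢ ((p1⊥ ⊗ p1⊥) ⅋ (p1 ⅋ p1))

Derivation (root first):
[⅋]  ⊢ ((p1⊥ ⊗ p1⊥) ⅋ (p1 ⅋ p1))
  [⅋]  ⊢ (p1⊥ ⊗ p1⊥), (p1 ⅋ p1)
    [⊗]  ⊢ p1, p1, (p1⊥ ⊗ p1⊥)
      [Ax]  ⊢ p1, p1⊥
      [Ax]  ⊢ p1, p1⊥

Result: YES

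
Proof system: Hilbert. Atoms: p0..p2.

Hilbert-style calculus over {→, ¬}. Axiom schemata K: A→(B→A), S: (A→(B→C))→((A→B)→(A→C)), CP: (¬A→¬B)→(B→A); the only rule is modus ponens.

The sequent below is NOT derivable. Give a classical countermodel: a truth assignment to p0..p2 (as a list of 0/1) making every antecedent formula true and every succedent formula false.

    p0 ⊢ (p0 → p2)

Enumerate valuations to refute Γ ⊢ Δ:
  v=000: Γ:[p0=F] Δ:[(p0 → p2)=T] refutes=False
  v=001: Γ:[p0=F] Δ:[(p0 → p2)=T] refutes=False
  v=010: Γ:[p0=F] Δ:[(p0 → p2)=T] refutes=False
  v=011: Γ:[p0=F] Δ:[(p0 → p2)=T] refutes=False
  v=100: Γ:[p0=T] Δ:[(p0 → p2)=F] refutes=True  ← countermodel

Result: [1, 0, 0]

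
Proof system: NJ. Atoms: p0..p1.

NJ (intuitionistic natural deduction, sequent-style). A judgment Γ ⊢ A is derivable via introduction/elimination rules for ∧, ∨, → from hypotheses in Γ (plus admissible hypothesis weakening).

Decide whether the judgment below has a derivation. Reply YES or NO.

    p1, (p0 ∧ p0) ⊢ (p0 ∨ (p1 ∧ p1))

Derivation trace:
[Wk] p1, (p0 ∧ p0) ⊢ (p0 ∨ (p1 ∧ p1))
  [∨I₂] p1 ⊢ (p0 ∨ (p1 ∧ p1))
    [∧I] p1 ⊢ (p1 ∧ p1)
      [Ax] p1 ⊢ p1
      [Ax] p1 ⊢ p1

Result: YES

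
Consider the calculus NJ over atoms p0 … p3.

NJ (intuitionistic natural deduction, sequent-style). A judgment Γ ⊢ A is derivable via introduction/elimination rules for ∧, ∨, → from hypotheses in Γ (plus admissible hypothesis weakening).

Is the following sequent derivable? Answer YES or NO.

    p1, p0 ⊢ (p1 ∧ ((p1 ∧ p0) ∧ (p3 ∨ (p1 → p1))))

Derivation trace:
[∧I] p1, p0 ⊢ (p1 ∧ ((p1 ∧ p0) ∧ (p3 ∨ (p1 → p1))))
  [Ax] p1 ⊢ p1
  [∧I] p1, p0 ⊢ ((p1 ∧ p0) ∧ (p3 ∨ (p1 → p1)))
    [∧I] p1, p0 ⊢ (p1 ∧ p0)
      [Ax] p1 ⊢ p1
      [Ax] p0 ⊢ p0
    [∨I₂]  ⊢ (p3 ∨ (p1 → p1))
      [→I]  ⊢ (p1 → p1)
        [Ax] p1 ⊢ p1

Result: YES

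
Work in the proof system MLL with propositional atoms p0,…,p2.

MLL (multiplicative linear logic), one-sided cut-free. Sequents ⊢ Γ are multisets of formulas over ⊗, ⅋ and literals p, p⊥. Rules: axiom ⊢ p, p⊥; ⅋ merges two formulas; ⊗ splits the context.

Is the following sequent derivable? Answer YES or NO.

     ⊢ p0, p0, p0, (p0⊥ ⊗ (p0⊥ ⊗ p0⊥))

Derivation (root first):
[⊗]  ⊢ p0, p0, p0, (p0⊥ ⊗ (p0⊥ ⊗ p0⊥))
  [Ax]  ⊢ p0, p0⊥
  [⊗]  ⊢ p0, p0, (p0⊥ ⊗ p0⊥)
    [Ax]  ⊢ p0, p0⊥
    [Ax]  ⊢ p0, p0⊥

Result: YES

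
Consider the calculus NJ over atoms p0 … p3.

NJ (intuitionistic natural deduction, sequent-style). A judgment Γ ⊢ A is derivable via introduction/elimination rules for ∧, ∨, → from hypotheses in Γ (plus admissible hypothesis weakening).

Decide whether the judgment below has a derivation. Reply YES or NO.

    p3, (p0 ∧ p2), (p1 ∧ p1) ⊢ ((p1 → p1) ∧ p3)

Derivation trace:
[Wk] p3, (p0 ∧ p2), (p1 ∧ p1) ⊢ ((p1 → p1) ∧ p3)
  [∧I] p3, (p0 ∧ p2) ⊢ ((p1 → p1) ∧ p3)
    [Wk] (p0 ∧ p2) ⊢ (p1 → p1)
      [→I]  ⊢ (p1 → p1)
        [Ax] p1 ⊢ p1
    [Ax] p3 ⊢ p3

Result: YES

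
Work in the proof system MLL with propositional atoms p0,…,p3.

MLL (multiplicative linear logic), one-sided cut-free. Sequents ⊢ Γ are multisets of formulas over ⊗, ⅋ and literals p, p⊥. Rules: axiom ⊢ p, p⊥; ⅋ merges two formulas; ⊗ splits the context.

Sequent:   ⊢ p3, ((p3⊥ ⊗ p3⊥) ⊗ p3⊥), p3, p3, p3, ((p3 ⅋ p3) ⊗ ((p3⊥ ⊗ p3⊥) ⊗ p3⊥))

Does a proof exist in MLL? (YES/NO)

Proof tree:
[⊗]  ⊢ p3, ((p3⊥ ⊗ p3⊥) ⊗ p3⊥), p3, p3, p3, ((p3 ⅋ p3) ⊗ ((p3⊥ ⊗ p3⊥) ⊗ p3⊥))
  [⅋]  ⊢ p3, ((p3⊥ ⊗ p3⊥) ⊗ p3⊥), (p3 ⅋ p3)
    [⊗]  ⊢ p3, p3, p3, ((p3⊥ ⊗ p3⊥) ⊗ p3⊥)
      [⊗]  ⊢ p3, p3, (p3⊥ ⊗ p3⊥)
        [Ax]  ⊢ p3, p3⊥
        [Ax]  ⊢ p3, p3⊥
      [Ax]  ⊢ p3, p3⊥
  [⊗]  ⊢ p3, p3, p3, ((p3⊥ ⊗ p3⊥) ⊗ p3⊥)
    [⊗]  ⊢ p3, p3, (p3⊥ ⊗ p3⊥)
      [Ax]  ⊢ p3, p3⊥
      [Ax]  ⊢ p3, p3⊥
    [Ax]  ⊢ p3, p3⊥

Result: YES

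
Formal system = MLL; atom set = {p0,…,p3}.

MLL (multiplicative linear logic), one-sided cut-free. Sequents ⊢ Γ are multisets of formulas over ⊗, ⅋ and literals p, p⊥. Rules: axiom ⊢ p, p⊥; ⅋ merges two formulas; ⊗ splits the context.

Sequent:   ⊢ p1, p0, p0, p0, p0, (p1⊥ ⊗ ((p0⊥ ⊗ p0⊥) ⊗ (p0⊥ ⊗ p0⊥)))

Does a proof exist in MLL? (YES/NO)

Derivation (root first):
[⊗]  ⊢ p1, p0, p0, p0, p0, (p1⊥ ⊗ ((p0⊥ ⊗ p0⊥) ⊗ (p0⊥ ⊗ p0⊥)))
  [Ax]  ⊢ p1, p1⊥
  [⊗]  ⊢ p0, p0, p0, p0, ((p0⊥ ⊗ p0⊥) ⊗ (p0⊥ ⊗ p0⊥))
    [⊗]  ⊢ p0, p0, (p0⊥ ⊗ p0⊥)
      [Ax]  ⊢ p0, p0⊥
      [Ax]  ⊢ p0, p0⊥
    [⊗]  ⊢ p0, p0, (p0⊥ ⊗ p0⊥)
      [Ax]  ⊢ p0, p0⊥
      [Ax]  ⊢ p0, p0⊥

Result: YES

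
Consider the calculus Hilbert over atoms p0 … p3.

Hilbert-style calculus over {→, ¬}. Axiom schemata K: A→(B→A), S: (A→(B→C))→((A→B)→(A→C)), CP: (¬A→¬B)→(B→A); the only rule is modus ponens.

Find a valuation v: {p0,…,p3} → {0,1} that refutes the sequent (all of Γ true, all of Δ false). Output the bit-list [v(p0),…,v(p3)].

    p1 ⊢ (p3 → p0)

Truth-table refutation:
  v=0000: Γ:[p1=F] Δ:[(p3 → p0)=T] refutes=False
  v=0001: Γ:[p1=F] Δ:[(p3 → p0)=F] refutes=False
  v=0010: Γ:[p1=F] Δ:[(p3 → p0)=T] refutes=False
  v=0011: Γ:[p1=F] Δ:[(p3 → p0)=F] refutes=False
  v=0100: Γ:[p1=T] Δ:[(p3 → p0)=T] refutes=False
  v=0101: Γ:[p1=T] Δ:[(p3 → p0)=F] refutes=True  ← countermodel

Result: [0, 1, 0, 1]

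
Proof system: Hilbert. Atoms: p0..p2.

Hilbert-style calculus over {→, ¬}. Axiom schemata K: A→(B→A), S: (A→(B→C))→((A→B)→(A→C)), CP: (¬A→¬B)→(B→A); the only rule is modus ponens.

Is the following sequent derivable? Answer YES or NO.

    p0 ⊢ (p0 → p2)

Truth-table refutation:
  v=000: Γ:[p0=F] Δ:[(p0 → p2)=T] refutes=False
  v=001: Γ:[p0=F] Δ:[(p0 → p2)=T] refutes=False
  v=010: Γ:[p0=F] Δ:[(p0 → p2)=T] refutes=False
  v=011: Γ:[p0=F] Δ:[(p0 → p2)=T] refutes=False
  v=100: Γ:[p0=T] Δ:[(p0 → p2)=F] refutes=True  ← countermodel

Result: NO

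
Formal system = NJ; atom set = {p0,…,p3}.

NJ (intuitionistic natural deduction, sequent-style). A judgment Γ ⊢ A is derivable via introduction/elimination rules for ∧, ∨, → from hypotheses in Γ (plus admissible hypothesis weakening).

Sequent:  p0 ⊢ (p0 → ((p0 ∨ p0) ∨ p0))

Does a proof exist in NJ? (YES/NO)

Derivation trace:
[→I] p0 ⊢ (p0 → ((p0 ∨ p0) ∨ p0))
  [∨I₁] p0, p0 ⊢ ((p0 ∨ p0) ∨ p0)
    [Wk] p0, p0 ⊢ (p0 ∨ p0)
      [∨I₂] p0 ⊢ (p0 ∨ p0)
        [Ax] p0 ⊢ p0

Result: YES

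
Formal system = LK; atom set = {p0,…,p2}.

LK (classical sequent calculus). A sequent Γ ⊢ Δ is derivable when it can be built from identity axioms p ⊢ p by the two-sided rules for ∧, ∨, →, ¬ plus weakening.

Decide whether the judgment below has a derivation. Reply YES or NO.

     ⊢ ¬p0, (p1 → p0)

Derivation (root first):
[→R]  ⊢ ¬p0, (p1 → p0)
  [¬R] p1 ⊢ p0, ¬p0
    [WL] p0, p1 ⊢ p0
      [Ax] p0 ⊢ p0

Result: YES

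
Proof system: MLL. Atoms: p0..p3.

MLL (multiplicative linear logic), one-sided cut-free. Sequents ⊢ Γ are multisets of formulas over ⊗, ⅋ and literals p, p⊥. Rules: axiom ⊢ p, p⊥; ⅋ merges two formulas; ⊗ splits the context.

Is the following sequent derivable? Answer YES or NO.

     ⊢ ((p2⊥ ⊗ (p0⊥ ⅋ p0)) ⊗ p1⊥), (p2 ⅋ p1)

Derivation trace:
[⅋]  ⊢ ((p2⊥ ⊗ (p0⊥ ⅋ p0)) ⊗ p1⊥), (p2 ⅋ p1)
  [⊗]  ⊢ p2, p1, ((p2⊥ ⊗ (p0⊥ ⅋ p0)) ⊗ p1⊥)
    [⊗]  ⊢ p2, (p2⊥ ⊗ (p0⊥ ⅋ p0))
      [Ax]  ⊢ p2, p2⊥
      [⅋]  ⊢ (p0⊥ ⅋ p0)
        [Ax]  ⊢ p0, p0⊥
    [Ax]  ⊢ p1, p1⊥

Result: YES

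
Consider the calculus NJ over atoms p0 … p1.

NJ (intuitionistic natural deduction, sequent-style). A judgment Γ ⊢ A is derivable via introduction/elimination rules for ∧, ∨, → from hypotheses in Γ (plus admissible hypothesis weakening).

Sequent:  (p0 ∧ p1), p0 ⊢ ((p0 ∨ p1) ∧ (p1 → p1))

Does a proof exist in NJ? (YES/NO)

Proof tree:
[∧I] (p0 ∧ p1), p0 ⊢ ((p0 ∨ p1) ∧ (p1 → p1))
  [∨I₁] p0 ⊢ (p0 ∨ p1)
    [Ax] p0 ⊢ p0
  [Wk] (p0 ∧ p1) ⊢ (p1 → p1)
    [→I]  ⊢ (p1 → p1)
      [Ax] p1 ⊢ p1

Result: YES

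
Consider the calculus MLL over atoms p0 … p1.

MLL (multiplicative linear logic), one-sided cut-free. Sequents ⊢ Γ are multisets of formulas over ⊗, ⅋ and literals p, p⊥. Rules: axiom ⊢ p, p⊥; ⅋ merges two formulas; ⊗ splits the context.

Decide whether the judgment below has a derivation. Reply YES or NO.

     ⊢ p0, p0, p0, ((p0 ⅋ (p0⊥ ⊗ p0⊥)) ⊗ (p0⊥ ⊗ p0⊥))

Proof tree:
[⊗]  ⊢ p0, p0, p0, ((p0 ⅋ (p0⊥ ⊗ p0⊥)) ⊗ (p0⊥ ⊗ p0⊥))
  [⅋]  ⊢ p0, (p0 ⅋ (p0⊥ ⊗ p0⊥))
    [⊗]  ⊢ p0, p0, (p0⊥ ⊗ p0⊥)
      [Ax]  ⊢ p0, p0⊥
      [Ax]  ⊢ p0, p0⊥
  [⊗]  ⊢ p0, p0, (p0⊥ ⊗ p0⊥)
    [Ax]  ⊢ p0, p0⊥
    [Ax]  ⊢ p0, p0⊥

Result: YES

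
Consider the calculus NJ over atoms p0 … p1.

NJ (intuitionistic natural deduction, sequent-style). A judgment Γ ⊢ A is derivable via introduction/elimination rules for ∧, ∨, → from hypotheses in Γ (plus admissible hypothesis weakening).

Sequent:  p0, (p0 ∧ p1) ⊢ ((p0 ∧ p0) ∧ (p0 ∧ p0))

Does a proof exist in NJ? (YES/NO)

Derivation (root first):
[Wk] p0, (p0 ∧ p1) ⊢ ((p0 ∧ p0) ∧ (p0 ∧ p0))
  [∧I] p0 ⊢ ((p0 ∧ p0) ∧ (p0 ∧ p0))
    [∧I] p0 ⊢ (p0 ∧ p0)
      [Ax] p0 ⊢ p0
      [Ax] p0 ⊢ p0
    [∧I] p0 ⊢ (p0 ∧ p0)
      [Ax] p0 ⊢ p0
      [Ax] p0 ⊢ p0

Result: YES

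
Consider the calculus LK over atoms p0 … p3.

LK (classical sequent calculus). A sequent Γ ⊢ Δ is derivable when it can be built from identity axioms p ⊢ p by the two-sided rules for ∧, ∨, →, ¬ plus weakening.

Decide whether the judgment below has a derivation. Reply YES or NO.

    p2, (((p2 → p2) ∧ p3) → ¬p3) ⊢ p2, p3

Derivation trace:
[→L] p2, (((p2 → p2) ∧ p3) → ¬p3) ⊢ p2, p3
  [∧R] p2 ⊢ p2, p3, ((p2 → p2) ∧ p3)
    [→R]  ⊢ p3, (p2 → p2)
      [WR] p2 ⊢ p2, p3
        [Ax] p2 ⊢ p2
    [WR] p2 ⊢ p2, p3
      [Ax] p2 ⊢ p2
  [¬L] p2, ¬p3 ⊢ p2
    [WR] p2 ⊢ p2, p3
      [Ax] p2 ⊢ p2

Result: YES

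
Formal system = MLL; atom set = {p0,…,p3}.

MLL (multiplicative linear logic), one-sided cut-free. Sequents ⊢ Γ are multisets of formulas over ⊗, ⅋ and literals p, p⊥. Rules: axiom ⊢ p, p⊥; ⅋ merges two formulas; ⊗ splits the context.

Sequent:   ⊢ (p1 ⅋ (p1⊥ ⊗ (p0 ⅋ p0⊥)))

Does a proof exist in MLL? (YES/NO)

Derivation (root first):
[⅋]  ⊢ (p1 ⅋ (p1⊥ ⊗ (p0 ⅋ p0⊥)))
  [⊗]  ⊢ p1, (p1⊥ ⊗ (p0 ⅋ p0⊥))
    [Ax]  ⊢ p1, p1⊥
    [⅋]  ⊢ (p0 ⅋ p0⊥)
      [Ax]  ⊢ p0, p0⊥

Result: YES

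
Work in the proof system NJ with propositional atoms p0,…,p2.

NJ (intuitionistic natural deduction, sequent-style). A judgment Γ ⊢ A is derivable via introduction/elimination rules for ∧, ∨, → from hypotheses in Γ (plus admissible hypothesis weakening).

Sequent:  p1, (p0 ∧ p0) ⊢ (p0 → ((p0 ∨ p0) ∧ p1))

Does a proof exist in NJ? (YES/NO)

Proof tree:
[→I] p1, (p0 ∧ p0) ⊢ (p0 → ((p0 ∨ p0) ∧ p1))
  [∧I] p1, (p0 ∧ p0), p0 ⊢ ((p0 ∨ p0) ∧ p1)
    [∨I₂] p0 ⊢ (p0 ∨ p0)
      [Ax] p0 ⊢ p0
    [Wk] p1, (p0 ∧ p0) ⊢ p1
      [Ax] p1 ⊢ p1

Result: YES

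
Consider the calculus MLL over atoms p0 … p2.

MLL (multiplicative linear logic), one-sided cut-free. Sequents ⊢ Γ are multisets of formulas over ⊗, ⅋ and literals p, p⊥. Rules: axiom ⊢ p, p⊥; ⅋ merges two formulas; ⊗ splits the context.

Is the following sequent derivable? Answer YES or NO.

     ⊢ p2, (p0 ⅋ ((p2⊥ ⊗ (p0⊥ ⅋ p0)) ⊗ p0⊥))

Proof tree:
[⅋]  ⊢ p2, (p0 ⅋ ((p2⊥ ⊗ (p0⊥ ⅋ p0)) ⊗ p0⊥))
  [⊗]  ⊢ p2, p0, ((p2⊥ ⊗ (p0⊥ ⅋ p0)) ⊗ p0⊥)
    [⊗]  ⊢ p2, (p2⊥ ⊗ (p0⊥ ⅋ p0))
      [Ax]  ⊢ p2, p2⊥
      [⅋]  ⊢ (p0⊥ ⅋ p0)
        [Ax]  ⊢ p0, p0⊥
    [Ax]  ⊢ p0, p0⊥

Result: YES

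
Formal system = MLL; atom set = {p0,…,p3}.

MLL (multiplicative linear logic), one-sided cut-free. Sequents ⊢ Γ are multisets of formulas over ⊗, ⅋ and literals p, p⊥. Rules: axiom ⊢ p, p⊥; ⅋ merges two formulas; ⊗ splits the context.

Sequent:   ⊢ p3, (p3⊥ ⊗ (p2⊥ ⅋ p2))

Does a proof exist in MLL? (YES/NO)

Derivation trace:
[⊗]  ⊢ p3, (p3⊥ ⊗ (p2⊥ ⅋ p2))
  [Ax]  ⊢ p3, p3⊥
  [⅋]  ⊢ (p2⊥ ⅋ p2)
    [Ax]  ⊢ p2, p2⊥

Result: YES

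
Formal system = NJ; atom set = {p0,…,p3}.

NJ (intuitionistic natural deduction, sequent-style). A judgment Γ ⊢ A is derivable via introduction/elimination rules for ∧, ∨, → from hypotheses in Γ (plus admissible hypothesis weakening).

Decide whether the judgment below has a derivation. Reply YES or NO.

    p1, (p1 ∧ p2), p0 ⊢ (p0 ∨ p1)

Derivation trace:
[Wk] p1, (p1 ∧ p2), p0 ⊢ (p0 ∨ p1)
  [Wk] p1, (p1 ∧ p2) ⊢ (p0 ∨ p1)
    [∨I₂] p1 ⊢ (p0 ∨ p1)
      [Ax] p1 ⊢ p1

Result: YES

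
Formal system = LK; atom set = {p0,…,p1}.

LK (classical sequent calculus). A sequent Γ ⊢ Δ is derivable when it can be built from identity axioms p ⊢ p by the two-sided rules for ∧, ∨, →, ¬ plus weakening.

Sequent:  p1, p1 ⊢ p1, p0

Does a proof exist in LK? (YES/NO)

Proof tree:
[WL] p1, p1 ⊢ p1, p0
  [WR] p1 ⊢ p1, p0
    [Ax] p1 ⊢ p1

Result: YES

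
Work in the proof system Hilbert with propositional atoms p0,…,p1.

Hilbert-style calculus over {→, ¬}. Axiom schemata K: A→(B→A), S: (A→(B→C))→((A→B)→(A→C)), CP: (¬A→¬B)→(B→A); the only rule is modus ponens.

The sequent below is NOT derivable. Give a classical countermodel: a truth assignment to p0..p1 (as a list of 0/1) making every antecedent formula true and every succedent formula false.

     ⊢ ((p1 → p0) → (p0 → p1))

Truth-table refutation:
  v=00: Γ:[] Δ:[((p1 → p0) → (p0 → p1))=T] refutes=False
  v=01: Γ:[] Δ:[((p1 → p0) → (p0 → p1))=T] refutes=False
  v=10: Γ:[] Δ:[((p1 → p0) → (p0 → p1))=F] refutes=True  ← countermodel

Result: [1, 0]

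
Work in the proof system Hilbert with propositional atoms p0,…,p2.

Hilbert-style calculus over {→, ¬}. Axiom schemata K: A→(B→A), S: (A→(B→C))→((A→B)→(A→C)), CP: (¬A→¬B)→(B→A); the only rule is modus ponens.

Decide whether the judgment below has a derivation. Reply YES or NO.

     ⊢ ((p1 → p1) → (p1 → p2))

Truth-table refutation:
  v=000: Γ:[] Δ:[((p1 → p1) → (p1 → p2))=T] refutes=False
  v=001: Γ:[] Δ:[((p1 → p1) → (p1 → p2))=T] refutes=False
  v=010: Γ:[] Δ:[((p1 → p1) → (p1 → p2))=F] refutes=True  ← countermodel

Result: NO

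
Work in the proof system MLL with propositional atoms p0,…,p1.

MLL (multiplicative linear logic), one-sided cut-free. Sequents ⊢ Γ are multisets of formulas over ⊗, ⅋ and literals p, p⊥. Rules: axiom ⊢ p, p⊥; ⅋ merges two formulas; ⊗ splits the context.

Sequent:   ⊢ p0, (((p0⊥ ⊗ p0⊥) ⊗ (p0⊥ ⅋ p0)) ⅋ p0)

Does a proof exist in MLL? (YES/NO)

Proof tree:
[⅋]  ⊢ p0, (((p0⊥ ⊗ p0⊥) ⊗ (p0⊥ ⅋ p0)) ⅋ p0)
  [⊗]  ⊢ p0, p0, ((p0⊥ ⊗ p0⊥) ⊗ (p0⊥ ⅋ p0))
    [⊗]  ⊢ p0, p0, (p0⊥ ⊗ p0⊥)
      [Ax]  ⊢ p0, p0⊥
      [Ax]  ⊢ p0, p0⊥
    [⅋]  ⊢ (p0⊥ ⅋ p0)
      [Ax]  ⊢ p0, p0⊥

Result: YES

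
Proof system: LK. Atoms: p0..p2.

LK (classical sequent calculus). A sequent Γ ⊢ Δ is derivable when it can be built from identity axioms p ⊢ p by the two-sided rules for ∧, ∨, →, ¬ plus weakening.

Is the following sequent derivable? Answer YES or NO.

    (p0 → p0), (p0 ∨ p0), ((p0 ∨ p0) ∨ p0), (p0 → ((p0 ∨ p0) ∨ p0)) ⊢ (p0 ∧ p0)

Derivation trace:
[→L] (p0 → p0), (p0 ∨ p0), ((p0 ∨ p0) ∨ p0), (p0 → ((p0 ∨ p0) ∨ p0)) ⊢ (p0 ∧ p0)
  [∨L] ((p0 ∨ p0) ∨ p0) ⊢ p0
    [∨L] (p0 ∨ p0) ⊢ p0
      [Ax] p0 ⊢ p0
      [Ax] p0 ⊢ p0
    [Ax] p0 ⊢ p0
  [∧R] (p0 → p0), (p0 ∨ p0), ((p0 ∨ p0) ∨ p0) ⊢ (p0 ∧ p0)
    [→L] (p0 ∨ p0), (p0 → p0) ⊢ p0
      [∨L] (p0 ∨ p0) ⊢ p0
        [Ax] p0 ⊢ p0
        [Ax] p0 ⊢ p0
      [Ax] p0 ⊢ p0
    [∨L] ((p0 ∨ p0) ∨ p0) ⊢ p0
      [∨L] (p0 ∨ p0) ⊢ p0
        [Ax] p0 ⊢ p0
        [Ax] p0 ⊢ p0
      [Ax] p0 ⊢ p0

Result: YES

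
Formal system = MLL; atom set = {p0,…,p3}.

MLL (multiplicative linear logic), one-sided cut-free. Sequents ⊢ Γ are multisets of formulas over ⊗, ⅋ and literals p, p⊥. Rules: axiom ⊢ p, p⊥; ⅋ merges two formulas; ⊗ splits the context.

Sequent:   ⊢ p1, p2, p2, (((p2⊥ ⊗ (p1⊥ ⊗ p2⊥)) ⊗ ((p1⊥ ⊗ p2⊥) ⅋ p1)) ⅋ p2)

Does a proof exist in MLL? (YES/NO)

Derivation trace:
[⅋]  ⊢ p1, p2, p2, (((p2⊥ ⊗ (p1⊥ ⊗ p2⊥)) ⊗ ((p1⊥ ⊗ p2⊥) ⅋ p1)) ⅋ p2)
  [⊗]  ⊢ p2, p1, p2, p2, ((p2⊥ ⊗ (p1⊥ ⊗ p2⊥)) ⊗ ((p1⊥ ⊗ p2⊥) ⅋ p1))
    [⊗]  ⊢ p2, p1, p2, (p2⊥ ⊗ (p1⊥ ⊗ p2⊥))
      [Ax]  ⊢ p2, p2⊥
      [⊗]  ⊢ p1, p2, (p1⊥ ⊗ p2⊥)
        [Ax]  ⊢ p1, p1⊥
        [Ax]  ⊢ p2, p2⊥
    [⅋]  ⊢ p2, ((p1⊥ ⊗ p2⊥) ⅋ p1)
      [⊗]  ⊢ p1, p2, (p1⊥ ⊗ p2⊥)
        [Ax]  ⊢ p1, p1⊥
        [Ax]  ⊢ p2, p2⊥

Result: YES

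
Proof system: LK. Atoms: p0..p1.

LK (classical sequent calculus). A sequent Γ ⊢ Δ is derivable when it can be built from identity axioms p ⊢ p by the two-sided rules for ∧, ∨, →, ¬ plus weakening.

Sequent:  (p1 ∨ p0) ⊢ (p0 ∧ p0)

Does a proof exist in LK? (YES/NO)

Enumerate valuations to refute Γ ⊢ Δ:
  v=00: Γ:[(p1 ∨ p0)=F] Δ:[(p0 ∧ p0)=F] refutes=False
  v=01: Γ:[(p1 ∨ p0)=T] Δ:[(p0 ∧ p0)=F] refutes=True  ← countermodel

Result: NO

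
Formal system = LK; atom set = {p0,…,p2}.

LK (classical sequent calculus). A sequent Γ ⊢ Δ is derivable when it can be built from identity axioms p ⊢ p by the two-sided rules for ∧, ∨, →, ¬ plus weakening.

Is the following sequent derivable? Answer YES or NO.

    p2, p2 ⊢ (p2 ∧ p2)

Derivation trace:
[WL] p2, p2 ⊢ (p2 ∧ p2)
  [∧R] p2 ⊢ (p2 ∧ p2)
    [Ax] p2 ⊢ p2
    [Ax] p2 ⊢ p2

Result: YES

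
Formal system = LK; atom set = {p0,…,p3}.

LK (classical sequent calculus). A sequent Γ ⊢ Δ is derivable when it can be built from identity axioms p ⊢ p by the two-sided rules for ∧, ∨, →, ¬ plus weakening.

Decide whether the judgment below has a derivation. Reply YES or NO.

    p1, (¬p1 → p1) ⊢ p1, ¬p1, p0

Derivation trace:
[WR] p1, (¬p1 → p1) ⊢ p1, ¬p1, p0
  [→L] p1, (¬p1 → p1) ⊢ p1, ¬p1
    [WL] p1 ⊢ p1, ¬p1
      [¬R]  ⊢ p1, ¬p1
        [Ax] p1 ⊢ p1
    [WL] p1 ⊢ p1, ¬p1
      [¬R]  ⊢ p1, ¬p1
        [Ax] p1 ⊢ p1

Result: YES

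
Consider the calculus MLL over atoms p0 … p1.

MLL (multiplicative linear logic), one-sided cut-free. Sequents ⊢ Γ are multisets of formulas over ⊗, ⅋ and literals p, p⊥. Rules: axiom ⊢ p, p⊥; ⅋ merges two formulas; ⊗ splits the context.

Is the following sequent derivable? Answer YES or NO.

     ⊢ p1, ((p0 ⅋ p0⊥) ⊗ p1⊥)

Proof tree:
[⊗]  ⊢ p1, ((p0 ⅋ p0⊥) ⊗ p1⊥)
  [⅋]  ⊢ (p0 ⅋ p0⊥)
    [Ax]  ⊢ p0, p0⊥
  [Ax]  ⊢ p1, p1⊥

Result: YES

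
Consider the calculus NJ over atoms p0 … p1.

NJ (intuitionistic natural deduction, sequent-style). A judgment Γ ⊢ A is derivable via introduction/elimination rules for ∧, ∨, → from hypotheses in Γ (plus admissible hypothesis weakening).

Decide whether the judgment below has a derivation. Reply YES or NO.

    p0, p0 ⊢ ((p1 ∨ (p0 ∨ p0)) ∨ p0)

Proof tree:
[∨I₁] p0, p0 ⊢ ((p1 ∨ (p0 ∨ p0)) ∨ p0)
  [∨I₂] p0, p0 ⊢ (p1 ∨ (p0 ∨ p0))
    [∨I₁] p0, p0 ⊢ (p0 ∨ p0)
      [Wk] p0, p0 ⊢ p0
        [Ax] p0 ⊢ p0

Result: YES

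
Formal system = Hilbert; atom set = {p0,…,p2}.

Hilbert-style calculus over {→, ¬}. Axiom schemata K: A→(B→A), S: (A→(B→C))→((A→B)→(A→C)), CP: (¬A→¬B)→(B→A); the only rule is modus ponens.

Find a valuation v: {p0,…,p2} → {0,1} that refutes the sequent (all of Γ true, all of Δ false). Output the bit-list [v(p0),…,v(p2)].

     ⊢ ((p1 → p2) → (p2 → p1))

Truth-table refutation:
  v=000: Γ:[] Δ:[((p1 → p2) → (p2 → p1))=T] refutes=False
  v=001: Γ:[] Δ:[((p1 → p2) → (p2 → p1))=F] refutes=True  ← countermodel

Result: [0, 0, 1]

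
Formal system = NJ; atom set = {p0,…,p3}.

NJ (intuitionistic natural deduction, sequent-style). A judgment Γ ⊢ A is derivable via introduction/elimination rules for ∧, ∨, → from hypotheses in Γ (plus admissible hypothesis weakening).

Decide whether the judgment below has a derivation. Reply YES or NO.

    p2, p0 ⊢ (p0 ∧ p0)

Derivation (root first):
[∧I] p2, p0 ⊢ (p0 ∧ p0)
  [Ax] p0 ⊢ p0
  [Wk] p0, p2 ⊢ p0
    [Ax] p0 ⊢ p0

Result: YES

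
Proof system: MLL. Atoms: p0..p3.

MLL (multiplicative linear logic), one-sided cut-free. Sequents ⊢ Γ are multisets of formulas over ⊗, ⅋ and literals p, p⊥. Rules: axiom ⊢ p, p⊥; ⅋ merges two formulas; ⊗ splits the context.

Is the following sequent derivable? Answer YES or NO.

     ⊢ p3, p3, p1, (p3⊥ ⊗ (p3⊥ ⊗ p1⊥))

Derivation trace:
[⊗]  ⊢ p3, p3, p1, (p3⊥ ⊗ (p3⊥ ⊗ p1⊥))
  [Ax]  ⊢ p3, p3⊥
  [⊗]  ⊢ p3, p1, (p3⊥ ⊗ p1⊥)
    [Ax]  ⊢ p3, p3⊥
    [Ax]  ⊢ p1, p1⊥

Result: YES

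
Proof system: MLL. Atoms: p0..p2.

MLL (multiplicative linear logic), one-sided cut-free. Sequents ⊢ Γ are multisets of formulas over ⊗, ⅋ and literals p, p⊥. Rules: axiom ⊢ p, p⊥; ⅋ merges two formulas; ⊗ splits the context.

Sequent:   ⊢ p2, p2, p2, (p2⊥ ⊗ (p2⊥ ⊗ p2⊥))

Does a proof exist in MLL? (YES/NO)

Derivation trace:
[⊗]  ⊢ p2, p2, p2, (p2⊥ ⊗ (p2⊥ ⊗ p2⊥))
  [Ax]  ⊢ p2, p2⊥
  [⊗]  ⊢ p2, p2, (p2⊥ ⊗ p2⊥)
    [Ax]  ⊢ p2, p2⊥
    [Ax]  ⊢ p2, p2⊥

Result: YES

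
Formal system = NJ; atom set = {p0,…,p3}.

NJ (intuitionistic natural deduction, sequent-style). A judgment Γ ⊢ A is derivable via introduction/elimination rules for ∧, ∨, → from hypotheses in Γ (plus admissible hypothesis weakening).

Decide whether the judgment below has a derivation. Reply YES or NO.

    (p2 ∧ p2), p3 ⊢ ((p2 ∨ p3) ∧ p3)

Proof tree:
[∧I] (p2 ∧ p2), p3 ⊢ ((p2 ∨ p3) ∧ p3)
  [∨I₂] p3, (p2 ∧ p2) ⊢ (p2 ∨ p3)
    [Wk] p3, (p2 ∧ p2) ⊢ p3
      [Ax] p3 ⊢ p3
  [Ax] p3 ⊢ p3

Result: YES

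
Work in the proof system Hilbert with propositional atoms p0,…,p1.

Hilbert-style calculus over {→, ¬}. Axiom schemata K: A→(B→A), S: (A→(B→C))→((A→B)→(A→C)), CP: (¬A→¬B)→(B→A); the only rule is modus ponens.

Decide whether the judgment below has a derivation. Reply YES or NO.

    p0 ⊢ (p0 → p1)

Truth-table refutation:
  v=00: Γ:[p0=F] Δ:[(p0 → p1)=T] refutes=False
  v=01: Γ:[p0=F] Δ:[(p0 → p1)=T] refutes=False
  v=10: Γ:[p0=T] Δ:[(p0 → p1)=F] refutes=True  ← countermodel

Result: NO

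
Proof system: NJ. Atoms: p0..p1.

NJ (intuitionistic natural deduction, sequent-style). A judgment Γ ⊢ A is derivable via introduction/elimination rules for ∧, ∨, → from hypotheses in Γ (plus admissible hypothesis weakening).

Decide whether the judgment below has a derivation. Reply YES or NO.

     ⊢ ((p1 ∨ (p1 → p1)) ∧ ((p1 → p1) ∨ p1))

Derivation (root first):
[∧I]  ⊢ ((p1 ∨ (p1 → p1)) ∧ ((p1 → p1) ∨ p1))
  [∨I₂]  ⊢ (p1 ∨ (p1 → p1))
    [→I]  ⊢ (p1 → p1)
      [Ax] p1 ⊢ p1
  [∨I₁]  ⊢ ((p1 → p1) ∨ p1)
    [→I]  ⊢ (p1 → p1)
      [Ax] p1 ⊢ p1

Result: YES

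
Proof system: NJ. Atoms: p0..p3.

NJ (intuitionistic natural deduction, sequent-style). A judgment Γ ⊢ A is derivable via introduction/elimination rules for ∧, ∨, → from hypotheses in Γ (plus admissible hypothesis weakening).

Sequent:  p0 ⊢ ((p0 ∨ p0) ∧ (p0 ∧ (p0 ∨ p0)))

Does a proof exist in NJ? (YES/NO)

Proof tree:
[∧I] p0 ⊢ ((p0 ∨ p0) ∧ (p0 ∧ (p0 ∨ p0)))
  [∨I₂] p0 ⊢ (p0 ∨ p0)
    [Ax] p0 ⊢ p0
  [∧I] p0 ⊢ (p0 ∧ (p0 ∨ p0))
    [Ax] p0 ⊢ p0
    [∨I₂] p0 ⊢ (p0 ∨ p0)
      [Ax] p0 ⊢ p0

Result: YES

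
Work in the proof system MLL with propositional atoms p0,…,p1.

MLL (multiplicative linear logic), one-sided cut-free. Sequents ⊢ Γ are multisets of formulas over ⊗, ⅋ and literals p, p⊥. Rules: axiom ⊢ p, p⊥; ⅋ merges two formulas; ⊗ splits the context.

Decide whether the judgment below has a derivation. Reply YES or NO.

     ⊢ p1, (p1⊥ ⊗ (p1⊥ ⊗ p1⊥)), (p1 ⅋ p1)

Proof tree:
[⅋]  ⊢ p1, (p1⊥ ⊗ (p1⊥ ⊗ p1⊥)), (p1 ⅋ p1)
  [⊗]  ⊢ p1, p1, p1, (p1⊥ ⊗ (p1⊥ ⊗ p1⊥))
    [Ax]  ⊢ p1, p1⊥
    [⊗]  ⊢ p1, p1, (p1⊥ ⊗ p1⊥)
      [Ax]  ⊢ p1, p1⊥
      [Ax]  ⊢ p1, p1⊥

Result: YES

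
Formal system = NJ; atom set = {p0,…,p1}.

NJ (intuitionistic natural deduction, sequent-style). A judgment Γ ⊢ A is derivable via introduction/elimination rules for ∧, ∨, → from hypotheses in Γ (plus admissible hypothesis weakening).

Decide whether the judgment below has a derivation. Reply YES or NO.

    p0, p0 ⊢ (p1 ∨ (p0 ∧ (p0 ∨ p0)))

Proof tree:
[Wk] p0, p0 ⊢ (p1 ∨ (p0 ∧ (p0 ∨ p0)))
  [∨I₂] p0 ⊢ (p1 ∨ (p0 ∧ (p0 ∨ p0)))
    [∧I] p0 ⊢ (p0 ∧ (p0 ∨ p0))
      [Ax] p0 ⊢ p0
      [∨I₂] p0 ⊢ (p0 ∨ p0)
        [Ax] p0 ⊢ p0

Result: YES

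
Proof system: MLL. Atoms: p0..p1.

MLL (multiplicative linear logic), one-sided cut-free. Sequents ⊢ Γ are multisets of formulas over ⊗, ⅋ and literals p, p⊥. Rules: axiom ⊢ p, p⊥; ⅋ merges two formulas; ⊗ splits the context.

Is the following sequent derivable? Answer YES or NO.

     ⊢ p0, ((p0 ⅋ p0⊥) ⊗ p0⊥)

Proof tree:
[⊗]  ⊢ p0, ((p0 ⅋ p0⊥) ⊗ p0⊥)
  [⅋]  ⊢ (p0 ⅋ p0⊥)
    [Ax]  ⊢ p0, p0⊥
  [Ax]  ⊢ p0, p0⊥

Result: YES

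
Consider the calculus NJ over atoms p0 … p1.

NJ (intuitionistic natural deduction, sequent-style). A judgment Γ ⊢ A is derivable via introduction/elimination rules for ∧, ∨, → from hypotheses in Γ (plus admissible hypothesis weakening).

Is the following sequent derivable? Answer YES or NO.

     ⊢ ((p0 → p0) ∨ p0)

Derivation trace:
[∨I₁]  ⊢ ((p0 → p0) ∨ p0)
  [→I]  ⊢ (p0 → p0)
    [Ax] p0 ⊢ p0

Result: YES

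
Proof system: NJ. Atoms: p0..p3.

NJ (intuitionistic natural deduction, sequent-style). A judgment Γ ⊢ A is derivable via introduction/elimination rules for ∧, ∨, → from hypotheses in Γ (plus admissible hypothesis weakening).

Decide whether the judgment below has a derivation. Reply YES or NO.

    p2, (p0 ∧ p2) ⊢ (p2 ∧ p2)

Derivation trace:
[∧I] p2, (p0 ∧ p2) ⊢ (p2 ∧ p2)
  [Wk] p2, (p0 ∧ p2) ⊢ p2
    [Ax] p2 ⊢ p2
  [Wk] p2, (p0 ∧ p2) ⊢ p2
    [Ax] p2 ⊢ p2

Result: YES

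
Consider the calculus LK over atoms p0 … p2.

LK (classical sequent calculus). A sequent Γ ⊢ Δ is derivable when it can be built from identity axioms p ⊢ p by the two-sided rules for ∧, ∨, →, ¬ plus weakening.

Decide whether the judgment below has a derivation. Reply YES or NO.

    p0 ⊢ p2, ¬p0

Truth-table refutation:
  v=000: Γ:[p0=F] Δ:[p2=F, ¬p0=T] refutes=False
  v=001: Γ:[p0=F] Δ:[p2=T, ¬p0=T] refutes=False
  v=010: Γ:[p0=F] Δ:[p2=F, ¬p0=T] refutes=False
  v=011: Γ:[p0=F] Δ:[p2=T, ¬p0=T] refutes=False
  v=100: Γ:[p0=T] Δ:[p2=F, ¬p0=F] refutes=True  ← countermodel

Result: NO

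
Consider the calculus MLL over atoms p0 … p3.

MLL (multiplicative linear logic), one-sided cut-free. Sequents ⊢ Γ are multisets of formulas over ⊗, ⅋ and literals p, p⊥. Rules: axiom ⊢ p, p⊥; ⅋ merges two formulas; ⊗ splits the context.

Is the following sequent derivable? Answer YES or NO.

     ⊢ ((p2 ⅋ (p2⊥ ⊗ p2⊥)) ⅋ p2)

Proof tree:
[⅋]  ⊢ ((p2 ⅋ (p2⊥ ⊗ p2⊥)) ⅋ p2)
  [⅋]  ⊢ p2, (p2 ⅋ (p2⊥ ⊗ p2⊥))
    [⊗]  ⊢ p2, p2, (p2⊥ ⊗ p2⊥)
      [Ax]  ⊢ p2, p2⊥
      [Ax]  ⊢ p2, p2⊥

Result: YES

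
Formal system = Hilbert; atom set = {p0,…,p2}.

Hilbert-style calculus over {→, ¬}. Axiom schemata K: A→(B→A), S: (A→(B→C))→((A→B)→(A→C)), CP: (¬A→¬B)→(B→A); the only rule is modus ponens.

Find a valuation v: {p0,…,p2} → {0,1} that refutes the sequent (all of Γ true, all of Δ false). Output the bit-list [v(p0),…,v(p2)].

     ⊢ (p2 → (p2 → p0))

Search for a countermodel by truth-table:
  v=000: Γ:[] Δ:[(p2 → (p2 → p0))=T] refutes=False
  v=001: Γ:[] Δ:[(p2 → (p2 → p0))=F] refutes=True  ← countermodel

Result: [0, 0, 1]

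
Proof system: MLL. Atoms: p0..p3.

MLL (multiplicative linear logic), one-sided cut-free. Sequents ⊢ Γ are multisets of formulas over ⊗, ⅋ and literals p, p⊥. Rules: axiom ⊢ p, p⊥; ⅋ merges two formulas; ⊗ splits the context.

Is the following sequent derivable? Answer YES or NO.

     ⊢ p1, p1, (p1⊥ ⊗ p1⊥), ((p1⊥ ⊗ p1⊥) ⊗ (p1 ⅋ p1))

Derivation trace:
[⊗]  ⊢ p1, p1, (p1⊥ ⊗ p1⊥), ((p1⊥ ⊗ p1⊥) ⊗ (p1 ⅋ p1))
  [⊗]  ⊢ p1, p1, (p1⊥ ⊗ p1⊥)
    [Ax]  ⊢ p1, p1⊥
    [Ax]  ⊢ p1, p1⊥
  [⅋]  ⊢ (p1⊥ ⊗ p1⊥), (p1 ⅋ p1)
    [⊗]  ⊢ p1, p1, (p1⊥ ⊗ p1⊥)
      [Ax]  ⊢ p1, p1⊥
      [Ax]  ⊢ p1, p1⊥

Result: YES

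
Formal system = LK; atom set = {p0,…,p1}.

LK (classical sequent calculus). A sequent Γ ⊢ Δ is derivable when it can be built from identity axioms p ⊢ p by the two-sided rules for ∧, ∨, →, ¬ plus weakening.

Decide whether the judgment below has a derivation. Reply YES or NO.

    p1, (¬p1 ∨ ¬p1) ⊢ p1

Derivation trace:
[∨L] p1, (¬p1 ∨ ¬p1) ⊢ p1
  [WR] p1, ¬p1 ⊢ p1
    [¬L] p1, ¬p1 ⊢ 
      [Ax] p1 ⊢ p1
  [¬L] p1, ¬p1 ⊢ 
    [Ax] p1 ⊢ p1

Result: YES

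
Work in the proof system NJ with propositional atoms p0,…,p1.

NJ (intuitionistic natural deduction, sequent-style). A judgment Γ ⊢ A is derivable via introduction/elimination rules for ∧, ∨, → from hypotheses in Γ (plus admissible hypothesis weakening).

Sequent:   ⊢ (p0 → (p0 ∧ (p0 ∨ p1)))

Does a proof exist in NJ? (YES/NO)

Proof tree:
[→I]  ⊢ (p0 → (p0 ∧ (p0 ∨ p1)))
  [∧I] p0 ⊢ (p0 ∧ (p0 ∨ p1))
    [Ax] p0 ⊢ p0
    [∨I₁] p0 ⊢ (p0 ∨ p1)
      [Ax] p0 ⊢ p0

Result: YES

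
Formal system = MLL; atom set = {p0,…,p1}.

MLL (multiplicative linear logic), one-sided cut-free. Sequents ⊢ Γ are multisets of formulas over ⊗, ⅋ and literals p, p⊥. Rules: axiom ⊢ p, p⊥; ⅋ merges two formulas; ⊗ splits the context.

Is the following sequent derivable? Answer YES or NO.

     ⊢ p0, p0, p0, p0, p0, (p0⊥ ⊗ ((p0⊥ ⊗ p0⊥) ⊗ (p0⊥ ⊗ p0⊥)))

Proof tree:
[⊗]  ⊢ p0, p0, p0, p0, p0, (p0⊥ ⊗ ((p0⊥ ⊗ p0⊥) ⊗ (p0⊥ ⊗ p0⊥)))
  [Ax]  ⊢ p0, p0⊥
  [⊗]  ⊢ p0, p0, p0, p0, ((p0⊥ ⊗ p0⊥) ⊗ (p0⊥ ⊗ p0⊥))
    [⊗]  ⊢ p0, p0, (p0⊥ ⊗ p0⊥)
      [Ax]  ⊢ p0, p0⊥
      [Ax]  ⊢ p0, p0⊥
    [⊗]  ⊢ p0, p0, (p0⊥ ⊗ p0⊥)
      [Ax]  ⊢ p0, p0⊥
      [Ax]  ⊢ p0, p0⊥

Result: YES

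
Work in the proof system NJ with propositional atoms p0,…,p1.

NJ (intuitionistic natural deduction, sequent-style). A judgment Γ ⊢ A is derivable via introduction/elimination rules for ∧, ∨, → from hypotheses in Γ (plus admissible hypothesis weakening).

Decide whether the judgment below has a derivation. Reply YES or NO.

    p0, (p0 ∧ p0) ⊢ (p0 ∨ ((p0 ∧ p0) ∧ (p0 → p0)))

Derivation trace:
[Wk] p0, (p0 ∧ p0) ⊢ (p0 ∨ ((p0 ∧ p0) ∧ (p0 → p0)))
  [∨I₂] p0 ⊢ (p0 ∨ ((p0 ∧ p0) ∧ (p0 → p0)))
    [∧I] p0 ⊢ ((p0 ∧ p0) ∧ (p0 → p0))
      [∧I] p0 ⊢ (p0 ∧ p0)
        [Ax] p0 ⊢ p0
        [Ax] p0 ⊢ p0
      [→I]  ⊢ (p0 → p0)
        [Ax] p0 ⊢ p0

Result: YES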